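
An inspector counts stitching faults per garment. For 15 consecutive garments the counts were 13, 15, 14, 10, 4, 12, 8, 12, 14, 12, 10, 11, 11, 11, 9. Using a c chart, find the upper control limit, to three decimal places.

21.047

c̄ = (13 + 15 + 14 + 10 + 4 + 12 + 8 + 12 + 14 + 12 + 10 + 11 + 11 + 11 + 9) / 15 = 166 / 15 = 11.0667
UCL = c̄ + 3√c̄ = 11.0667 + 3 × √11.0667 = 11.0667 + 3 × 3.3267 = 21.0466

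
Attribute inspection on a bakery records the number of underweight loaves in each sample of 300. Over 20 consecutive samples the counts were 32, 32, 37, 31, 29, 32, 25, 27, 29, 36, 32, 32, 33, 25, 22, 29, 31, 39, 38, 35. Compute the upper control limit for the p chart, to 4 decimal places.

p̄ = Σdᵢ / (k·n) = 626 / (20 × 300) = 0.10433
UCL = p̄ + 3·√(p̄(1−p̄)/n) = 0.10433 + 3 × √(0.10433×0.89567/300) = 0.10433 + 3 × 0.01765 = 0.15728

0.1573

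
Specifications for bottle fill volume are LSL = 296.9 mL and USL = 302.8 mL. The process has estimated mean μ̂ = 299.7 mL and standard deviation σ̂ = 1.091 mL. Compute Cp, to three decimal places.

0.901

Cp = (USL − LSL) / (6σ̂) = (302.8 − 296.9) / (6 × 1.091) = 5.9000 / 6.5460 = 0.9013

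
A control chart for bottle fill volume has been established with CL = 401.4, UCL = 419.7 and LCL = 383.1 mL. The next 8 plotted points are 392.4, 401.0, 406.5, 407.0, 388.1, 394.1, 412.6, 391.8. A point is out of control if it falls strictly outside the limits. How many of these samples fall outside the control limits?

0

All 8 points lie within [383.1, 419.7].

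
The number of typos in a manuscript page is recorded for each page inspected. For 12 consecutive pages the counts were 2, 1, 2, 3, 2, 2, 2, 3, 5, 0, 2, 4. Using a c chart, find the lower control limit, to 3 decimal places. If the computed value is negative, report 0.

c̄ = (2 + 1 + 2 + 3 + 2 + 2 + 2 + 3 + 5 + 0 + 2 + 4) / 12 = 28 / 12 = 2.3333
LCL = c̄ − 3√c̄ = 2.3333 − 3 × 1.5275 = -2.2492 → 0 (cannot be negative)

0.000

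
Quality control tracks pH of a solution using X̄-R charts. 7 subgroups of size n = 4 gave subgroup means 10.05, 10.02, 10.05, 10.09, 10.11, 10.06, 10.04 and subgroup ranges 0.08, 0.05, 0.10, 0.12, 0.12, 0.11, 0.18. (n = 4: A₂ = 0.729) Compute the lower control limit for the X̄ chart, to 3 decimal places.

X̄̄ = (10.05 + 10.02 + 10.05 + 10.09 + 10.11 + 10.06 + 10.04) / 7 = 70.4200 / 7 = 10.0600
R̄ = (0.08 + 0.05 + 0.10 + 0.12 + 0.12 + 0.11 + 0.18) / 7 = 0.7600 / 7 = 0.1086
LCL = X̄̄ − A₂·R̄ = 10.0600 − 0.729 × 0.1086 = 9.9809

9.981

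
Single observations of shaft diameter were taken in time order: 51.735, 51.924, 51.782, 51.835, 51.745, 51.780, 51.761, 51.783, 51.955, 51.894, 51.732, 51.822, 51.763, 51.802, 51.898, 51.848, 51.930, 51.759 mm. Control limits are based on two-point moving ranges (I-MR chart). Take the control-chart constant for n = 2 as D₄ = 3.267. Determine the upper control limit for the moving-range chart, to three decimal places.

0.294

Moving ranges: 0.189, 0.142, 0.053, 0.090, 0.035, 0.019, 0.022, 0.172, 0.061, 0.162, 0.090, 0.059, 0.039, 0.096, 0.050, 0.082, 0.171; M̄R̄ = 1.5320 / 17 = 0.0901
UCL_MR = D₄·M̄R̄ = 3.267 × 0.0901 = 0.2944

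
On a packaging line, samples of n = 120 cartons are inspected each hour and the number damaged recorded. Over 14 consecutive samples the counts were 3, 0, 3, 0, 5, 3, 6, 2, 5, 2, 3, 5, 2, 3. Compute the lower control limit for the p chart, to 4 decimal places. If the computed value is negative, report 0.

p̄ = Σdᵢ / (k·n) = 42 / (14 × 120) = 0.02500
LCL = p̄ − 3·√(p̄(1−p̄)/n) = 0.02500 − 3 × 0.01425 = -0.01776 → 0 (negative, so LCL = 0)

0.0000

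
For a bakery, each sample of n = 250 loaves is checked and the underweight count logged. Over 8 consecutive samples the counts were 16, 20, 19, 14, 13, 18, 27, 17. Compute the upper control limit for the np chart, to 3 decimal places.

30.261

p̄ = Σdᵢ / (k·n) = 144 / (8 × 250) = 0.07200
UCL = np̄ + 3·√(np̄(1−p̄)) = 18.0000 + 3 × √(18.0000×0.92800) = 18.0000 + 3 × 4.0871 = 30.2612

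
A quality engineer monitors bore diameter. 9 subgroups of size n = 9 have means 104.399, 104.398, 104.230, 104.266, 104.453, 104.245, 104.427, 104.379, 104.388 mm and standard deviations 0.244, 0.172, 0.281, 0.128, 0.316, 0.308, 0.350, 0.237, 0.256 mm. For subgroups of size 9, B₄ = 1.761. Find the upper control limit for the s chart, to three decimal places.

s̄ = (0.244 + 0.172 + 0.281 + 0.128 + 0.316 + 0.308 + 0.350 + 0.237 + 0.256) / 9 = 0.2547
UCL_s = B₄·s̄ = 1.761 × 0.2547 = 0.4485

0.448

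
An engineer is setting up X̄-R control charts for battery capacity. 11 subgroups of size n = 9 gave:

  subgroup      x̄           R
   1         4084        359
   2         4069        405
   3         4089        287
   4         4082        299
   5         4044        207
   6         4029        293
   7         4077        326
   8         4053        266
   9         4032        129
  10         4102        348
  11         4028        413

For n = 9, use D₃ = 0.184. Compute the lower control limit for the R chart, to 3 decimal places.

55.735

R̄ = (359 + 405 + 287 + 299 + 207 + 293 + 326 + 266 + 129 + 348 + 413) / 11 = 3332.0000 / 11 = 302.9091
LCL_R = D₃·R̄ = 0.184 × 302.9091 = 55.7353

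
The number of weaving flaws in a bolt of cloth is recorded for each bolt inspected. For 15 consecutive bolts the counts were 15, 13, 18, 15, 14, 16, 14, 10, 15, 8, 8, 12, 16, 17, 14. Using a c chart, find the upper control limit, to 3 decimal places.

c̄ = (15 + 13 + 18 + 15 + 14 + 16 + 14 + 10 + 15 + 8 + 8 + 12 + 16 + 17 + 14) / 15 = 205 / 15 = 13.6667
UCL = c̄ + 3√c̄ = 13.6667 + 3 × √13.6667 = 13.6667 + 3 × 3.6968 = 24.7572

24.757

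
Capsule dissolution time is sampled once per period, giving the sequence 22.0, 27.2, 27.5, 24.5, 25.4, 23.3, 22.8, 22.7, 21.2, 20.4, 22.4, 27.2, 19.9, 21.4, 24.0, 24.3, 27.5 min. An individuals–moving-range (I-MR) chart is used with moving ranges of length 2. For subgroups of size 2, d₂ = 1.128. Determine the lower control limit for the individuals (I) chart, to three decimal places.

17.746

X̄ = (22.0 + 27.2 + 27.5 + 24.5 + 25.4 + 23.3 + 22.8 + 22.7 + 21.2 + 20.4 + 22.4 + 27.2 + 19.9 + 21.4 + 24.0 + 24.3 + 27.5) / 17 = 23.7471
Moving ranges: 5.2, 0.3, 3.0, 0.9, 2.1, 0.5, 0.1, 1.5, 0.8, 2.0, 4.8, 7.3, 1.5, 2.6, 0.3, 3.2; M̄R̄ = 36.1000 / 16 = 2.2563
LCL = X̄ − 3·M̄R̄/d₂ = 23.7471 − 3 × 2.2563 / 1.128 = 17.7464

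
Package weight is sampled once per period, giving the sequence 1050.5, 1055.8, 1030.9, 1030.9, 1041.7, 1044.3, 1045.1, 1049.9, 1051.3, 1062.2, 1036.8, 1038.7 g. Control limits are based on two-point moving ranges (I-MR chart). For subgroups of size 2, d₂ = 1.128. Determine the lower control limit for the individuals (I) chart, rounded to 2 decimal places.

1023.37

X̄ = (1050.5 + 1055.8 + 1030.9 + 1030.9 + 1041.7 + 1044.3 + 1045.1 + 1049.9 + 1051.3 + 1062.2 + 1036.8 + 1038.7) / 12 = 1044.8417
Moving ranges: 5.3, 24.9, 0.0, 10.8, 2.6, 0.8, 4.8, 1.4, 10.9, 25.4, 1.9; M̄R̄ = 88.8000 / 11 = 8.0727
LCL = X̄ − 3·M̄R̄/d₂ = 1044.8417 − 3 × 8.0727 / 1.128 = 1023.3716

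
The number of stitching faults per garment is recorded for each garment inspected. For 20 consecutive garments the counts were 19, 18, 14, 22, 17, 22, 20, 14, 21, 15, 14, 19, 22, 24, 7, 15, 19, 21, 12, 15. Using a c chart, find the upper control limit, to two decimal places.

c̄ = (19 + 18 + 14 + 22 + 17 + 22 + 20 + 14 + 21 + 15 + 14 + 19 + 22 + 24 + 7 + 15 + 19 + 21 + 12 + 15) / 20 = 350 / 20 = 17.5000
UCL = c̄ + 3√c̄ = 17.5000 + 3 × √17.5000 = 17.5000 + 3 × 4.1833 = 30.0499

30.05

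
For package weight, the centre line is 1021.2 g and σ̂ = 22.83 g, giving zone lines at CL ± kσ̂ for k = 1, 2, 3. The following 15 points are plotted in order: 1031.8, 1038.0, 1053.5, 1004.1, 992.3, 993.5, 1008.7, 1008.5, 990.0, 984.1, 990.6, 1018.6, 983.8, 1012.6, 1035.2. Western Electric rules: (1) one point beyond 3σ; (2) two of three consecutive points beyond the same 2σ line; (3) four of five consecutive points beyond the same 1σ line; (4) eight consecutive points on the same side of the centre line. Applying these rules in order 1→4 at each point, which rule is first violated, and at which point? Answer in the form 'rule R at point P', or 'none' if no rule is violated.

rule 4 at point 11

Zone of each point (C = within 1σ̂, B = 1σ̂–2σ̂, A = 2σ̂–3σ̂, * = beyond 3σ̂; sign = side of CL): 1:+C, 2:+C, 3:+B, 4:-C, 5:-B, 6:-B, 7:-C, 8:-C, 9:-B, 10:-B, 11:-B, 12:-C, 13:-B, 14:-C, 15:+C
Rule 4 (eight consecutive points on the same side of the centre line) is satisfied at point 11.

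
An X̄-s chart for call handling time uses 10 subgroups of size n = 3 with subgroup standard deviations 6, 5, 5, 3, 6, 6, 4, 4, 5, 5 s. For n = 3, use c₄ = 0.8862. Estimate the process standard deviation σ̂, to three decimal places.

s̄ = (6 + 5 + 5 + 3 + 6 + 6 + 4 + 4 + 5 + 5) / 10 = 4.9000
σ̂ = s̄ / c₄ = 4.9000 / 0.8862 = 5.5292

5.529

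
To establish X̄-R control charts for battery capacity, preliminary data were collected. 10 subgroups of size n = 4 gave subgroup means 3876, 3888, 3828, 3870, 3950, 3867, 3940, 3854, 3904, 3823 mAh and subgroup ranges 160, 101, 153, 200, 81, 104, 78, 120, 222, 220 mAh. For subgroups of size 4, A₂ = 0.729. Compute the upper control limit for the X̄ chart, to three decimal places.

X̄̄ = (3876 + 3888 + 3828 + 3870 + 3950 + 3867 + 3940 + 3854 + 3904 + 3823) / 10 = 38800.0000 / 10 = 3880.0000
R̄ = (160 + 101 + 153 + 200 + 81 + 104 + 78 + 120 + 222 + 220) / 10 = 1439.0000 / 10 = 143.9000
UCL = X̄̄ + A₂·R̄ = 3880.0000 + 0.729 × 143.9000 = 3984.9031

3984.903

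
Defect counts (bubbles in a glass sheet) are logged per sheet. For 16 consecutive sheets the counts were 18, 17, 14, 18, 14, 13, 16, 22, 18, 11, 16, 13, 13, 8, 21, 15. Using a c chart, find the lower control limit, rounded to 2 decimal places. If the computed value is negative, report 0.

c̄ = (18 + 17 + 14 + 18 + 14 + 13 + 16 + 22 + 18 + 11 + 16 + 13 + 13 + 8 + 21 + 15) / 16 = 247 / 16 = 15.4375
LCL = c̄ − 3√c̄ = 15.4375 − 3 × 3.9291 = 3.6503

3.65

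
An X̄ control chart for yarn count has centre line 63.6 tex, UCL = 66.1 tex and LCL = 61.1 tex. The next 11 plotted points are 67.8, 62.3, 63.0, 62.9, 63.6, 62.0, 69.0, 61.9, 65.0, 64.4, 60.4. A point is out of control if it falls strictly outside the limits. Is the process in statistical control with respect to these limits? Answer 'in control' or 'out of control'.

Compare each point to [61.1, 66.1]: sample 1 = 67.8 > UCL; sample 7 = 69.0 > UCL; sample 11 = 60.4 < LCL.

out of control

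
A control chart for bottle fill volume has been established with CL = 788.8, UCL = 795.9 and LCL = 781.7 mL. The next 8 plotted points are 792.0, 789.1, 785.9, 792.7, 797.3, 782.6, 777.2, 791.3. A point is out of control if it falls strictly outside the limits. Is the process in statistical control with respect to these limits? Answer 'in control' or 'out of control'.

out of control

Compare each point to [781.7, 795.9]: sample 5 = 797.3 > UCL; sample 7 = 777.2 < LCL.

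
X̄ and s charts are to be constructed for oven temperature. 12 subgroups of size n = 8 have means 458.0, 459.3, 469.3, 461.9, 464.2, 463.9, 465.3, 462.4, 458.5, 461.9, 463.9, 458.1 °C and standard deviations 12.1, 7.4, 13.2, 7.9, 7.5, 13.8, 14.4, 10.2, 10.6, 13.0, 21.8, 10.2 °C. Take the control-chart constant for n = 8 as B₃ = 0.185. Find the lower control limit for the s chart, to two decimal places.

s̄ = (12.1 + 7.4 + 13.2 + 7.9 + 7.5 + 13.8 + 14.4 + 10.2 + 10.6 + 13.0 + 21.8 + 10.2) / 12 = 11.8417
LCL_s = B₃·s̄ = 0.185 × 11.8417 = 2.1907

2.19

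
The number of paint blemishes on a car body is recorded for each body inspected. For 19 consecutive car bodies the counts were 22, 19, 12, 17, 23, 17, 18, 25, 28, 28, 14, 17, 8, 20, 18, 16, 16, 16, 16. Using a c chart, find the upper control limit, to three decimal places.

c̄ = (22 + 19 + 12 + 17 + 23 + 17 + 18 + 25 + 28 + 28 + 14 + 17 + 8 + 20 + 18 + 16 + 16 + 16 + 16) / 19 = 350 / 19 = 18.4211
UCL = c̄ + 3√c̄ = 18.4211 + 3 × √18.4211 = 18.4211 + 3 × 4.2920 = 31.2970

31.297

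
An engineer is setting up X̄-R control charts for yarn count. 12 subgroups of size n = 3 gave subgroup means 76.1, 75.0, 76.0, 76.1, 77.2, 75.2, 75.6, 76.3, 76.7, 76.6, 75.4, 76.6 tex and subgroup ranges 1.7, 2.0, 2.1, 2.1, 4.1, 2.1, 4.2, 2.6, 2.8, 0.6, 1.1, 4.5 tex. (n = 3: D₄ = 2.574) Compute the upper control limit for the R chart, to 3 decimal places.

R̄ = (1.7 + 2.0 + 2.1 + 2.1 + 4.1 + 2.1 + 4.2 + 2.6 + 2.8 + 0.6 + 1.1 + 4.5) / 12 = 29.9000 / 12 = 2.4917
UCL_R = D₄·R̄ = 2.574 × 2.4917 = 6.4135

6.414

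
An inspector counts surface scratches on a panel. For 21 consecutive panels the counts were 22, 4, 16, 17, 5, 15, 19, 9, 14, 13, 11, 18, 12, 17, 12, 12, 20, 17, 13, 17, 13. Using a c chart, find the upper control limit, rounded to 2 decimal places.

c̄ = (22 + 4 + 16 + 17 + 5 + 15 + 19 + 9 + 14 + 13 + 11 + 18 + 12 + 17 + 12 + 12 + 20 + 17 + 13 + 17 + 13) / 21 = 296 / 21 = 14.0952
UCL = c̄ + 3√c̄ = 14.0952 + 3 × √14.0952 = 14.0952 + 3 × 3.7544 = 25.3583

25.36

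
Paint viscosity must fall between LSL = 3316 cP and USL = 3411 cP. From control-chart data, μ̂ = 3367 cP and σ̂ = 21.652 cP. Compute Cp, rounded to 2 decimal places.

Cp = (USL − LSL) / (6σ̂) = (3411 − 3316) / (6 × 21.652) = 95.0000 / 129.9120 = 0.7313

0.73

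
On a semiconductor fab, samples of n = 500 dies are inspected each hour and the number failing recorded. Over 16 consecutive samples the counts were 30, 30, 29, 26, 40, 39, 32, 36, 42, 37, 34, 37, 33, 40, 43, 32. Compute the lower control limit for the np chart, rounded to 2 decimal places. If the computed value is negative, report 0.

17.88

p̄ = Σdᵢ / (k·n) = 560 / (16 × 500) = 0.07000
LCL = np̄ − 3·√(np̄(1−p̄)) = 35.0000 − 3 × 5.7053 = 17.8842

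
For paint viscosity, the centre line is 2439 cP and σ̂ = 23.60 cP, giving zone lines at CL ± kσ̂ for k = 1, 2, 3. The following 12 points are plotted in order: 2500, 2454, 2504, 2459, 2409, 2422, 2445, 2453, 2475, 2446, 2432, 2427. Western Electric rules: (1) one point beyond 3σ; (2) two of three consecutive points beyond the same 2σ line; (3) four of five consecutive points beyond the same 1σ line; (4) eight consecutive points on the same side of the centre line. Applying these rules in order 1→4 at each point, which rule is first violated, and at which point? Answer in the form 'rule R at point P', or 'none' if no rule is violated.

Zone of each point (C = within 1σ̂, B = 1σ̂–2σ̂, A = 2σ̂–3σ̂, * = beyond 3σ̂; sign = side of CL): 1:+A, 2:+C, 3:+A, 4:+C, 5:-B, 6:-C, 7:+C, 8:+C, 9:+B, 10:+C, 11:-C, 12:-C
Rule 2 (two of three consecutive points beyond the same 2σ limit) is satisfied at point 3.

rule 2 at point 3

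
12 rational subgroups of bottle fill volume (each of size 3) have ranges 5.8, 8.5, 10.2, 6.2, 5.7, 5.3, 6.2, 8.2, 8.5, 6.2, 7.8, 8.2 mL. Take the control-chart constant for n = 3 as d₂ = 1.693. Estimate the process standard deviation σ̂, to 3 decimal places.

4.272

R̄ = (5.8 + 8.5 + 10.2 + 6.2 + 5.7 + 5.3 + 6.2 + 8.2 + 8.5 + 6.2 + 7.8 + 8.2) / 12 = 7.2333
σ̂ = R̄ / d₂ = 7.2333 / 1.693 = 4.2725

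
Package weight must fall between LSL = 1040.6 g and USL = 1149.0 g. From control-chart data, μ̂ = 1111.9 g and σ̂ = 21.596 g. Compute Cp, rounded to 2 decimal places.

0.84

Cp = (USL − LSL) / (6σ̂) = (1149.0 − 1040.6) / (6 × 21.596) = 108.4000 / 129.5760 = 0.8366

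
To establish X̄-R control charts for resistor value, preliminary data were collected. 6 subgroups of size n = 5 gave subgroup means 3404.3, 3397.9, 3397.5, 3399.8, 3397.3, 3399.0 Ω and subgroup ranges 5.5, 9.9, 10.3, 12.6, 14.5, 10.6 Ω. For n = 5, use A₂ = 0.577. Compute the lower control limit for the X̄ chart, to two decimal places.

X̄̄ = (3404.3 + 3397.9 + 3397.5 + 3399.8 + 3397.3 + 3399.0) / 6 = 20395.8000 / 6 = 3399.3000
R̄ = (5.5 + 9.9 + 10.3 + 12.6 + 14.5 + 10.6) / 6 = 63.4000 / 6 = 10.5667
LCL = X̄̄ − A₂·R̄ = 3399.3000 − 0.577 × 10.5667 = 3393.2030

3393.20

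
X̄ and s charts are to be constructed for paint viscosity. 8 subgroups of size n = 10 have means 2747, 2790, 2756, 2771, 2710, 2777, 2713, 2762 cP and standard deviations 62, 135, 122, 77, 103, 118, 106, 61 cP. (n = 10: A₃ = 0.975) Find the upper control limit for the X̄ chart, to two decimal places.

2848.80

X̄̄ = (2747 + 2790 + 2756 + 2771 + 2710 + 2777 + 2713 + 2762) / 8 = 2753.2500
s̄ = (62 + 135 + 122 + 77 + 103 + 118 + 106 + 61) / 8 = 98.0000
UCL = X̄̄ + A₃·s̄ = 2753.2500 + 0.975 × 98.0000 = 2848.8000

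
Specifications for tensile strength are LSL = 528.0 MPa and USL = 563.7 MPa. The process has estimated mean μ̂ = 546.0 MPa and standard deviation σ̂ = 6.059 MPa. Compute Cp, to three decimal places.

0.982

Cp = (USL − LSL) / (6σ̂) = (563.7 − 528.0) / (6 × 6.059) = 35.7000 / 36.3540 = 0.9820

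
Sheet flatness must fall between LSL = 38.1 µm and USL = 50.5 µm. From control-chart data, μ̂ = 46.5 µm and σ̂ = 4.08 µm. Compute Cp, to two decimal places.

Cp = (USL − LSL) / (6σ̂) = (50.5 − 38.1) / (6 × 4.08) = 12.4000 / 24.4800 = 0.5065

0.51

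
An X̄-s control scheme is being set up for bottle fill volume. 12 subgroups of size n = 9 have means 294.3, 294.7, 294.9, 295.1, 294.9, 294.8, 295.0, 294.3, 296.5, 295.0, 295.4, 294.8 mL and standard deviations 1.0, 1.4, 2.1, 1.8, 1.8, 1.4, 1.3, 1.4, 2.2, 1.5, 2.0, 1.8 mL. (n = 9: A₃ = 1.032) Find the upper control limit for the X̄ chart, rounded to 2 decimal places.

296.67

X̄̄ = (294.3 + 294.7 + 294.9 + 295.1 + 294.9 + 294.8 + 295.0 + 294.3 + 296.5 + 295.0 + 295.4 + 294.8) / 12 = 294.9750
s̄ = (1.0 + 1.4 + 2.1 + 1.8 + 1.8 + 1.4 + 1.3 + 1.4 + 2.2 + 1.5 + 2.0 + 1.8) / 12 = 1.6417
UCL = X̄̄ + A₃·s̄ = 294.9750 + 1.032 × 1.6417 = 296.6692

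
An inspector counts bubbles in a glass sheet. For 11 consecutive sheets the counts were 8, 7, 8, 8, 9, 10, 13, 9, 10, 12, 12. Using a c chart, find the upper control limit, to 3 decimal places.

c̄ = (8 + 7 + 8 + 8 + 9 + 10 + 13 + 9 + 10 + 12 + 12) / 11 = 106 / 11 = 9.6364
UCL = c̄ + 3√c̄ = 9.6364 + 3 × √9.6364 = 9.6364 + 3 × 3.1042 = 18.9491

18.949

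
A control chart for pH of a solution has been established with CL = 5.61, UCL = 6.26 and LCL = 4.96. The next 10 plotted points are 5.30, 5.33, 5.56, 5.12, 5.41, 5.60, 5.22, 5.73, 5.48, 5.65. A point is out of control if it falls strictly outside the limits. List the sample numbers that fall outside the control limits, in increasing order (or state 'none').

none

All 10 points lie within [4.96, 6.26].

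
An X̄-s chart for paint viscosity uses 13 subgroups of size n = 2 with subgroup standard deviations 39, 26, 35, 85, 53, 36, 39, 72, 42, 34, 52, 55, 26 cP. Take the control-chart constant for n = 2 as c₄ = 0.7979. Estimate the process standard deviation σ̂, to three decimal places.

s̄ = (39 + 26 + 35 + 85 + 53 + 36 + 39 + 72 + 42 + 34 + 52 + 55 + 26) / 13 = 45.6923
σ̂ = s̄ / c₄ = 45.6923 / 0.7979 = 57.2657

57.266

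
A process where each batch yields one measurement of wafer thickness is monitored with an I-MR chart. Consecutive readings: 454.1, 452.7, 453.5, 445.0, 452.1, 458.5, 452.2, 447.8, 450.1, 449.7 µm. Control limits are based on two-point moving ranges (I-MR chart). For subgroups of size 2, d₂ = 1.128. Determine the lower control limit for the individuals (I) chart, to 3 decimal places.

X̄ = (454.1 + 452.7 + 453.5 + 445.0 + 452.1 + 458.5 + 452.2 + 447.8 + 450.1 + 449.7) / 10 = 451.5700
Moving ranges: 1.4, 0.8, 8.5, 7.1, 6.4, 6.3, 4.4, 2.3, 0.4; M̄R̄ = 37.6000 / 9 = 4.1778
LCL = X̄ − 3·M̄R̄/d₂ = 451.5700 − 3 × 4.1778 / 1.128 = 440.4589

440.459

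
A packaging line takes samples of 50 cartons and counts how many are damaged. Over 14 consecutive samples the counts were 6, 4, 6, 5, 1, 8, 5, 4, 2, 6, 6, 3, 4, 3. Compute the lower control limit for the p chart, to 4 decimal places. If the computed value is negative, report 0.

0.0000

p̄ = Σdᵢ / (k·n) = 63 / (14 × 50) = 0.09000
LCL = p̄ − 3·√(p̄(1−p̄)/n) = 0.09000 − 3 × 0.04047 = -0.03142 → 0 (negative, so LCL = 0)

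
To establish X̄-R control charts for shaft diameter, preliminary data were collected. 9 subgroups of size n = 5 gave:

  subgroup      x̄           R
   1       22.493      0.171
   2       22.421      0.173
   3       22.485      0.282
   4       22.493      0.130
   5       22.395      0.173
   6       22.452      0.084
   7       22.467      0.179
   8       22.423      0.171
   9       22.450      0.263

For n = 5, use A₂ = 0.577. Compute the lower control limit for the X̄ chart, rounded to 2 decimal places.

22.35

X̄̄ = (22.493 + 22.421 + 22.485 + 22.493 + 22.395 + 22.452 + 22.467 + 22.423 + 22.450) / 9 = 202.0790 / 9 = 22.4532
R̄ = (0.171 + 0.173 + 0.282 + 0.130 + 0.173 + 0.084 + 0.179 + 0.171 + 0.263) / 9 = 1.6260 / 9 = 0.1807
LCL = X̄̄ − A₂·R̄ = 22.4532 − 0.577 × 0.1807 = 22.3490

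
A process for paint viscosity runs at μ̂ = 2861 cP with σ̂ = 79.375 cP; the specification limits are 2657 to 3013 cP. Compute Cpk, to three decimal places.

Cpu = (USL − μ̂) / (3σ̂) = (3013 − 2861) / (3 × 79.375) = 0.6383; Cpl = (μ̂ − LSL) / (3σ̂) = (2861 − 2657) / (3 × 79.375) = 0.8567; Cpk = min(Cpu, Cpl) = 0.6383

0.638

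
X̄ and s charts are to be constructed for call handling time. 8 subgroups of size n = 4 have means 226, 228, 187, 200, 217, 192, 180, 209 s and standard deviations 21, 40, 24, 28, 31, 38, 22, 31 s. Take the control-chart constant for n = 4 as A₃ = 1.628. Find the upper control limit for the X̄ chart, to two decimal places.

252.70

X̄̄ = (226 + 228 + 187 + 200 + 217 + 192 + 180 + 209) / 8 = 204.8750
s̄ = (21 + 40 + 24 + 28 + 31 + 38 + 22 + 31) / 8 = 29.3750
UCL = X̄̄ + A₃·s̄ = 204.8750 + 1.628 × 29.3750 = 252.6975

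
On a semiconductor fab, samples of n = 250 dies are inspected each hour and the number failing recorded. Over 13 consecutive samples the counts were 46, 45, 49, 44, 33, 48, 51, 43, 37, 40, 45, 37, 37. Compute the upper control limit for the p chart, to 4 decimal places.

0.2422

p̄ = Σdᵢ / (k·n) = 555 / (13 × 250) = 0.17077
UCL = p̄ + 3·√(p̄(1−p̄)/n) = 0.17077 + 3 × √(0.17077×0.82923/250) = 0.17077 + 3 × 0.02380 = 0.24217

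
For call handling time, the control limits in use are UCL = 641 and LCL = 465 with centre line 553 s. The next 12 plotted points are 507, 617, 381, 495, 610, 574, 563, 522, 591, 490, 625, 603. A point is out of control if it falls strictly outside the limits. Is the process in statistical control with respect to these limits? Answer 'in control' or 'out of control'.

Compare each point to [465, 641]: sample 3 = 381 < LCL.

out of control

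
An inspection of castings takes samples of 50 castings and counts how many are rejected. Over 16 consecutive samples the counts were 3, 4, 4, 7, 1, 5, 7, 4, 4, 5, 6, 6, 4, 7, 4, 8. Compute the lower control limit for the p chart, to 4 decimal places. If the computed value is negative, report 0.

p̄ = Σdᵢ / (k·n) = 79 / (16 × 50) = 0.09875
LCL = p̄ − 3·√(p̄(1−p̄)/n) = 0.09875 − 3 × 0.04219 = -0.02782 → 0 (negative, so LCL = 0)

0.0000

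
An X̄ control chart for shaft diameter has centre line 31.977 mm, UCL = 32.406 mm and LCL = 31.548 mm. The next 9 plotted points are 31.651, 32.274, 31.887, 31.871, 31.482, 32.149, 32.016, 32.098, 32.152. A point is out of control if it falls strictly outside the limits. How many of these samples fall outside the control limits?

1

Compare each point to [31.548, 32.406]: sample 5 = 31.482 < LCL.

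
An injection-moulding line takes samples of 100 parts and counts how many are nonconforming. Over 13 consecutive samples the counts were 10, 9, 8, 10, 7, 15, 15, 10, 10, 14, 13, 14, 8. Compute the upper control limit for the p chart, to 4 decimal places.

0.2039

p̄ = Σdᵢ / (k·n) = 143 / (13 × 100) = 0.11000
UCL = p̄ + 3·√(p̄(1−p̄)/n) = 0.11000 + 3 × √(0.11000×0.89000/100) = 0.11000 + 3 × 0.03129 = 0.20387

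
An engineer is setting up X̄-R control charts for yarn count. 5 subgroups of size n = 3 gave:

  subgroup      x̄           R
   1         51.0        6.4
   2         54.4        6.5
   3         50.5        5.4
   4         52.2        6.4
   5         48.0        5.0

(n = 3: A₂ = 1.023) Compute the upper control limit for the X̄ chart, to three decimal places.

57.297

X̄̄ = (51.0 + 54.4 + 50.5 + 52.2 + 48.0) / 5 = 256.1000 / 5 = 51.2200
R̄ = (6.4 + 6.5 + 5.4 + 6.4 + 5.0) / 5 = 29.7000 / 5 = 5.9400
UCL = X̄̄ + A₂·R̄ = 51.2200 + 1.023 × 5.9400 = 57.2966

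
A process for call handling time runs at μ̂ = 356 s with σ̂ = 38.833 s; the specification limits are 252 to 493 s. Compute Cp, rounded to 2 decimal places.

1.03

Cp = (USL − LSL) / (6σ̂) = (493 − 252) / (6 × 38.833) = 241.0000 / 232.9980 = 1.0343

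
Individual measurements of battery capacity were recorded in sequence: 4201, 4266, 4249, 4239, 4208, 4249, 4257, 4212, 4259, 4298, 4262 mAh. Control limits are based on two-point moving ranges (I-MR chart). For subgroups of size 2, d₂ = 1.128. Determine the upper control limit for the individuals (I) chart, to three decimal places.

X̄ = (4201 + 4266 + 4249 + 4239 + 4208 + 4249 + 4257 + 4212 + 4259 + 4298 + 4262) / 11 = 4245.4545
Moving ranges: 65, 17, 10, 31, 41, 8, 45, 47, 39, 36; M̄R̄ = 339.0000 / 10 = 33.9000
UCL = X̄ + 3·M̄R̄/d₂ = 4245.4545 + 3 × 33.9000 / 1.128 = 4335.6141

4335.614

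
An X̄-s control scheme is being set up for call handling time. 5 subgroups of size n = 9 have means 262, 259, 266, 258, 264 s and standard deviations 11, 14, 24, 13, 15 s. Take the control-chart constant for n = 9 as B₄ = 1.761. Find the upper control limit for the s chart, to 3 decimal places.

s̄ = (11 + 14 + 24 + 13 + 15) / 5 = 15.4000
UCL_s = B₄·s̄ = 1.761 × 15.4000 = 27.1194

27.119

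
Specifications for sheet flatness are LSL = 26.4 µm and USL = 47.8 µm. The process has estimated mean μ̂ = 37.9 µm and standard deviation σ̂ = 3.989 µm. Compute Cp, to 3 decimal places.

Cp = (USL − LSL) / (6σ̂) = (47.8 − 26.4) / (6 × 3.989) = 21.4000 / 23.9340 = 0.8941

0.894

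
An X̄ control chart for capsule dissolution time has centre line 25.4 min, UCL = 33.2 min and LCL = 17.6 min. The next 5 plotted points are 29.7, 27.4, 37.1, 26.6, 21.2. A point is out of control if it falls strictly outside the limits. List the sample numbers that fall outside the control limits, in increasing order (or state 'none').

Compare each point to [17.6, 33.2]: sample 3 = 37.1 > UCL.

3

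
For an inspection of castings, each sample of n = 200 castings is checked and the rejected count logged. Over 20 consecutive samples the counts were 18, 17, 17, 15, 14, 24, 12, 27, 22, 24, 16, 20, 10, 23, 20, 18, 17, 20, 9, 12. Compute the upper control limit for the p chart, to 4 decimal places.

0.1491

p̄ = Σdᵢ / (k·n) = 355 / (20 × 200) = 0.08875
UCL = p̄ + 3·√(p̄(1−p̄)/n) = 0.08875 + 3 × √(0.08875×0.91125/200) = 0.08875 + 3 × 0.02011 = 0.14908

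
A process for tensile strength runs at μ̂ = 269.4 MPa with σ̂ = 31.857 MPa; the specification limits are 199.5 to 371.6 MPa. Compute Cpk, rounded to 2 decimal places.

0.73

Cpu = (USL − μ̂) / (3σ̂) = (371.6 − 269.4) / (3 × 31.857) = 1.0694; Cpl = (μ̂ − LSL) / (3σ̂) = (269.4 − 199.5) / (3 × 31.857) = 0.7314; Cpk = min(Cpu, Cpl) = 0.7314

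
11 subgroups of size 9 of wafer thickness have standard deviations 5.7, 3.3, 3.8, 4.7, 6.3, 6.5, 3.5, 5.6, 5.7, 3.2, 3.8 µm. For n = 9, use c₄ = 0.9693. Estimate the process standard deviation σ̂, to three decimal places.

4.886

s̄ = (5.7 + 3.3 + 3.8 + 4.7 + 6.3 + 6.5 + 3.5 + 5.6 + 5.7 + 3.2 + 3.8) / 11 = 4.7364
σ̂ = s̄ / c₄ = 4.7364 / 0.9693 = 4.8864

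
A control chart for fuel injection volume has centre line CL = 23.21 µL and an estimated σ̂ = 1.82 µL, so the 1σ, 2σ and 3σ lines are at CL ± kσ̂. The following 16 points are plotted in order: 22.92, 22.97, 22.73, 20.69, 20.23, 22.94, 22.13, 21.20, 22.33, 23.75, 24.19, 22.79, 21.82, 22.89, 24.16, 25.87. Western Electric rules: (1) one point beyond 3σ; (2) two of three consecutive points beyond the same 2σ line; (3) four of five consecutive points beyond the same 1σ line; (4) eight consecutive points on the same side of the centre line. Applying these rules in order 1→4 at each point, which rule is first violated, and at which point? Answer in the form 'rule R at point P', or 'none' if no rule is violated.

rule 4 at point 8

Zone of each point (C = within 1σ̂, B = 1σ̂–2σ̂, A = 2σ̂–3σ̂, * = beyond 3σ̂; sign = side of CL): 1:-C, 2:-C, 3:-C, 4:-B, 5:-B, 6:-C, 7:-C, 8:-B, 9:-C, 10:+C, 11:+C, 12:-C, 13:-C, 14:-C, 15:+C, 16:+B
Rule 4 (eight consecutive points on the same side of the centre line) is satisfied at point 8.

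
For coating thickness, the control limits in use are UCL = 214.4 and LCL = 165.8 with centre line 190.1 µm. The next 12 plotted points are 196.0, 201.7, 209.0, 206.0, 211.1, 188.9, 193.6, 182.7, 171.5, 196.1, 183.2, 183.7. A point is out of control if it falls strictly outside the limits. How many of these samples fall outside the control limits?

0

All 12 points lie within [165.8, 214.4].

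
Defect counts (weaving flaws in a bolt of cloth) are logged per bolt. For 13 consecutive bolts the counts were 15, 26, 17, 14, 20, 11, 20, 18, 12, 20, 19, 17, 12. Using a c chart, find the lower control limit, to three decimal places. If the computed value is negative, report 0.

c̄ = (15 + 26 + 17 + 14 + 20 + 11 + 20 + 18 + 12 + 20 + 19 + 17 + 12) / 13 = 221 / 13 = 17.0000
LCL = c̄ − 3√c̄ = 17.0000 − 3 × 4.1231 = 4.6307

4.631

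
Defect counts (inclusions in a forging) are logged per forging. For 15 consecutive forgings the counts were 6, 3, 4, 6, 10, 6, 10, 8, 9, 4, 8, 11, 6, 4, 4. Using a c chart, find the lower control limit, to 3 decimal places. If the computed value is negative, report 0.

0.000

c̄ = (6 + 3 + 4 + 6 + 10 + 6 + 10 + 8 + 9 + 4 + 8 + 11 + 6 + 4 + 4) / 15 = 99 / 15 = 6.6000
LCL = c̄ − 3√c̄ = 6.6000 − 3 × 2.5690 = -1.1071 → 0 (cannot be negative)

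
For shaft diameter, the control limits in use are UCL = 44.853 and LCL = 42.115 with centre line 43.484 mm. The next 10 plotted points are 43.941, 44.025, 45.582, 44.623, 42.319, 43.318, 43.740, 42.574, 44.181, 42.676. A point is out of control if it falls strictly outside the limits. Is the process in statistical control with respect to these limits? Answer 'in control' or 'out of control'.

out of control

Compare each point to [42.115, 44.853]: sample 3 = 45.582 > UCL.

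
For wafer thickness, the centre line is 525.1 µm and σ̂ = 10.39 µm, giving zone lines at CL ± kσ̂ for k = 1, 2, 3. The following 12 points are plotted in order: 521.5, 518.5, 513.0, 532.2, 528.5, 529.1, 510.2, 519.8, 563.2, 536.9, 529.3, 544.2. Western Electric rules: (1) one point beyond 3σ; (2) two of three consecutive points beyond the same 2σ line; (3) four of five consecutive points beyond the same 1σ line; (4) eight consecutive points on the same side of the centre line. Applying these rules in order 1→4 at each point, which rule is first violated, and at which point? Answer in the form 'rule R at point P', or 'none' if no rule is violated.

rule 1 at point 9

Zone of each point (C = within 1σ̂, B = 1σ̂–2σ̂, A = 2σ̂–3σ̂, * = beyond 3σ̂; sign = side of CL): 1:-C, 2:-C, 3:-B, 4:+C, 5:+C, 6:+C, 7:-B, 8:-C, 9:+*, 10:+B, 11:+C, 12:+B
Rule 1 (one point beyond the 3σ limits) is satisfied at point 9.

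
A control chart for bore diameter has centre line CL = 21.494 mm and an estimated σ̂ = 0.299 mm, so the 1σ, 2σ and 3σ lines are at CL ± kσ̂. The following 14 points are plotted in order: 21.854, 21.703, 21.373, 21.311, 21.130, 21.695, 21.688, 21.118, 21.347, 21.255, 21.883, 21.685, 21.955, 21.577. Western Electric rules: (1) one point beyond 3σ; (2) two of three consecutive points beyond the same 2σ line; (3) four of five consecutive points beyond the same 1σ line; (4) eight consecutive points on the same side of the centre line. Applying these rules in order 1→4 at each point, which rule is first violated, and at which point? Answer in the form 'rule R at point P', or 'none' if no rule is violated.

Zone of each point (C = within 1σ̂, B = 1σ̂–2σ̂, A = 2σ̂–3σ̂, * = beyond 3σ̂; sign = side of CL): 1:+B, 2:+C, 3:-C, 4:-C, 5:-B, 6:+C, 7:+C, 8:-B, 9:-C, 10:-C, 11:+B, 12:+C, 13:+B, 14:+C
No rule fires across all 14 points.

none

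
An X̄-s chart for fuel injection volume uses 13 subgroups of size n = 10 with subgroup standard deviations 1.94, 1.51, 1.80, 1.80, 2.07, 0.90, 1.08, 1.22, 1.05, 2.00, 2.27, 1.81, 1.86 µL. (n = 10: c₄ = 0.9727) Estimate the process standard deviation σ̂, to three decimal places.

1.685

s̄ = (1.94 + 1.51 + 1.80 + 1.80 + 2.07 + 0.90 + 1.08 + 1.22 + 1.05 + 2.00 + 2.27 + 1.81 + 1.86) / 13 = 1.6392
σ̂ = s̄ / c₄ = 1.6392 / 0.9727 = 1.6852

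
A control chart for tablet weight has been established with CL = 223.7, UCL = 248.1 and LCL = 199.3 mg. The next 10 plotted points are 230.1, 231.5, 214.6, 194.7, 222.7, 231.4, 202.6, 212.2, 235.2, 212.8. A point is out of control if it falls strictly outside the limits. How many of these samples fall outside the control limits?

Compare each point to [199.3, 248.1]: sample 4 = 194.7 < LCL.

1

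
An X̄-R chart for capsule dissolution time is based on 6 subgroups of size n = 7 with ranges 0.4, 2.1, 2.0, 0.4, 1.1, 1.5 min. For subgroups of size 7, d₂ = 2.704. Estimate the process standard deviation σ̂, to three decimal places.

R̄ = (0.4 + 2.1 + 2.0 + 0.4 + 1.1 + 1.5) / 6 = 1.2500
σ̂ = R̄ / d₂ = 1.2500 / 2.704 = 0.4623

0.462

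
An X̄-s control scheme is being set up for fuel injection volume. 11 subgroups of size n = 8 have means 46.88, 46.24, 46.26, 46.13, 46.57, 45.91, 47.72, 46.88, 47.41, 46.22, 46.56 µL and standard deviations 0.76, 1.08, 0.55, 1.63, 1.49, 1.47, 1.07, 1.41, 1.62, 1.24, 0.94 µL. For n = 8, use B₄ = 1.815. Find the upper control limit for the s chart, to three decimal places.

s̄ = (0.76 + 1.08 + 0.55 + 1.63 + 1.49 + 1.47 + 1.07 + 1.41 + 1.62 + 1.24 + 0.94) / 11 = 1.2055
UCL_s = B₄·s̄ = 1.815 × 1.2055 = 2.1879

2.188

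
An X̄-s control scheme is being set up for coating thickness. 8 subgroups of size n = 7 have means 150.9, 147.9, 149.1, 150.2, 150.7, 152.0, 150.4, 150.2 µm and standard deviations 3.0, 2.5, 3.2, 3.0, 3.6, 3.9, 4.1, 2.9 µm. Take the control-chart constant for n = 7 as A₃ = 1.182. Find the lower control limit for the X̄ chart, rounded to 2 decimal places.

146.30

X̄̄ = (150.9 + 147.9 + 149.1 + 150.2 + 150.7 + 152.0 + 150.4 + 150.2) / 8 = 150.1750
s̄ = (3.0 + 2.5 + 3.2 + 3.0 + 3.6 + 3.9 + 4.1 + 2.9) / 8 = 3.2750
LCL = X̄̄ − A₃·s̄ = 150.1750 − 1.182 × 3.2750 = 146.3040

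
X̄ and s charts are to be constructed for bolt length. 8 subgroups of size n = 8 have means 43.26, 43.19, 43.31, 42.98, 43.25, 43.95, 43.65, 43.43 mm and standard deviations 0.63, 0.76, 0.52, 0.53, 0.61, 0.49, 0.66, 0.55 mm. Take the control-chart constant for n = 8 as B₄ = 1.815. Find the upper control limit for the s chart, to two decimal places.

1.08

s̄ = (0.63 + 0.76 + 0.52 + 0.53 + 0.61 + 0.49 + 0.66 + 0.55) / 8 = 0.5938
UCL_s = B₄·s̄ = 1.815 × 0.5938 = 1.0777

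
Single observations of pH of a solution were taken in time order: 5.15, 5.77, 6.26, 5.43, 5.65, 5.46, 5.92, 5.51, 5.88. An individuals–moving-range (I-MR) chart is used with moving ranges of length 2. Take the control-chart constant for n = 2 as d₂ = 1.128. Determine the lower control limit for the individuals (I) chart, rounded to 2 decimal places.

4.48

X̄ = (5.15 + 5.77 + 6.26 + 5.43 + 5.65 + 5.46 + 5.92 + 5.51 + 5.88) / 9 = 5.6700
Moving ranges: 0.62, 0.49, 0.83, 0.22, 0.19, 0.46, 0.41, 0.37; M̄R̄ = 3.5900 / 8 = 0.4487
LCL = X̄ − 3·M̄R̄/d₂ = 5.6700 − 3 × 0.4487 / 1.128 = 4.4765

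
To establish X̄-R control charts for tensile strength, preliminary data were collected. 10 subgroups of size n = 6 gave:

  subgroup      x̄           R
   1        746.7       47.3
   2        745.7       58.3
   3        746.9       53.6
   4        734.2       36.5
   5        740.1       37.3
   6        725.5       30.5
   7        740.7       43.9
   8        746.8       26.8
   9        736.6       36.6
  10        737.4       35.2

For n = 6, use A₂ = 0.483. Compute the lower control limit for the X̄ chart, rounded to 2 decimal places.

720.45

X̄̄ = (746.7 + 745.7 + 746.9 + 734.2 + 740.1 + 725.5 + 740.7 + 746.8 + 736.6 + 737.4) / 10 = 7400.6000 / 10 = 740.0600
R̄ = (47.3 + 58.3 + 53.6 + 36.5 + 37.3 + 30.5 + 43.9 + 26.8 + 36.6 + 35.2) / 10 = 406.0000 / 10 = 40.6000
LCL = X̄̄ − A₂·R̄ = 740.0600 − 0.483 × 40.6000 = 720.4502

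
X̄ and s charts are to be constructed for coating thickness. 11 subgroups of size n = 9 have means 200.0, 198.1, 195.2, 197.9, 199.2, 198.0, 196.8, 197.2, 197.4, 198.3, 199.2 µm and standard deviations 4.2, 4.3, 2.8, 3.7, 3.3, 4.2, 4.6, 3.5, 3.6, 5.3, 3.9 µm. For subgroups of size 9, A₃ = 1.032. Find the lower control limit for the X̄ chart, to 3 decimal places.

X̄̄ = (200.0 + 198.1 + 195.2 + 197.9 + 199.2 + 198.0 + 196.8 + 197.2 + 197.4 + 198.3 + 199.2) / 11 = 197.9364
s̄ = (4.2 + 4.3 + 2.8 + 3.7 + 3.3 + 4.2 + 4.6 + 3.5 + 3.6 + 5.3 + 3.9) / 11 = 3.9455
LCL = X̄̄ − A₃·s̄ = 197.9364 − 1.032 × 3.9455 = 193.8647

193.865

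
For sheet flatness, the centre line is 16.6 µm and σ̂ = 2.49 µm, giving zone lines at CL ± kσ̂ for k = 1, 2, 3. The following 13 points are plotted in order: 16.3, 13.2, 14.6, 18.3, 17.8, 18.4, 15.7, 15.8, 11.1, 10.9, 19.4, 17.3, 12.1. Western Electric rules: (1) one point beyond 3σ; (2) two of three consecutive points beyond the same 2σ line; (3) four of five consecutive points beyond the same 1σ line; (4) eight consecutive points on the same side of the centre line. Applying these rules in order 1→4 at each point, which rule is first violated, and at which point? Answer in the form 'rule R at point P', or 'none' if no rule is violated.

rule 2 at point 10

Zone of each point (C = within 1σ̂, B = 1σ̂–2σ̂, A = 2σ̂–3σ̂, * = beyond 3σ̂; sign = side of CL): 1:-C, 2:-B, 3:-C, 4:+C, 5:+C, 6:+C, 7:-C, 8:-C, 9:-A, 10:-A, 11:+B, 12:+C, 13:-B
Rule 2 (two of three consecutive points beyond the same 2σ limit) is satisfied at point 10.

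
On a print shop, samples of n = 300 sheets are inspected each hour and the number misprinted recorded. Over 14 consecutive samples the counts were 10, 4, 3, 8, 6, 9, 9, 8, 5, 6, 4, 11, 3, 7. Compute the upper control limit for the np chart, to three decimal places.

14.289

p̄ = Σdᵢ / (k·n) = 93 / (14 × 300) = 0.02214
UCL = np̄ + 3·√(np̄(1−p̄)) = 6.6429 + 3 × √(6.6429×0.97786) = 6.6429 + 3 × 2.5487 = 14.2889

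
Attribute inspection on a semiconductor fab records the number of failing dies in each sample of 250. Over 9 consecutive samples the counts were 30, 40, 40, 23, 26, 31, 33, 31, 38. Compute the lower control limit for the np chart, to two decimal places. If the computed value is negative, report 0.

p̄ = Σdᵢ / (k·n) = 292 / (9 × 250) = 0.12978
LCL = np̄ − 3·√(np̄(1−p̄)) = 32.4444 − 3 × 5.3136 = 16.5038

16.50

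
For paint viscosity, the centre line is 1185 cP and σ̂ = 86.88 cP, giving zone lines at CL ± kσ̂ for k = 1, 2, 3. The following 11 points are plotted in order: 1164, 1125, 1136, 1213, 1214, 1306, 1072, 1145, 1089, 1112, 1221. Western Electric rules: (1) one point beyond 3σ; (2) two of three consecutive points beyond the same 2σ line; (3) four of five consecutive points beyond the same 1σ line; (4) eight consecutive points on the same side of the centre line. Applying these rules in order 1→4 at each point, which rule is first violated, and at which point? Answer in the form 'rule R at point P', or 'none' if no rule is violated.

none

Zone of each point (C = within 1σ̂, B = 1σ̂–2σ̂, A = 2σ̂–3σ̂, * = beyond 3σ̂; sign = side of CL): 1:-C, 2:-C, 3:-C, 4:+C, 5:+C, 6:+B, 7:-B, 8:-C, 9:-B, 10:-C, 11:+C
No rule fires across all 11 points.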